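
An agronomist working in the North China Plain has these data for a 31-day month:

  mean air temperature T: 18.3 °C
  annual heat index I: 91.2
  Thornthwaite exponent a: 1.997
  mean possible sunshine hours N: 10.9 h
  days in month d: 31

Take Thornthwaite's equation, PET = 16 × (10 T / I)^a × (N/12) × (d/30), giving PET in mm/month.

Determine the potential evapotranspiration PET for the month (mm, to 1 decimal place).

60.3 mm

10T/I = 10 × 18.3 / 91.2 = 2.0066
(10T/I)^a = 2.0066^1.997 = 4.0180
Uncorrected PET = 16 × 4.0180 = 64.288 mm
Correction = (N/12)(d/30) = (10.9/12)(31/30) = 0.9386
PET = 64.288 × 0.9386 = 60.341 mm/month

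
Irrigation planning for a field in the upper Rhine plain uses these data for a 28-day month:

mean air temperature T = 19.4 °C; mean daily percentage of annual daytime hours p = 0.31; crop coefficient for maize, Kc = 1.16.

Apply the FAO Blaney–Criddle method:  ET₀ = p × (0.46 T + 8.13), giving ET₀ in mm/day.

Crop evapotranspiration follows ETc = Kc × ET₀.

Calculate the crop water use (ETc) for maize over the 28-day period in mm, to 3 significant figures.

172 mm

ET₀ = 0.31 × (0.46 × 19.4 + 8.13) = 0.31 × 17.054 = 5.2867 mm/d
ETc = Kc × ET₀ = 1.16 × 5.2867 = 6.1326 mm/d
Over 28 days: 6.1326 × 28 = 171.713 mm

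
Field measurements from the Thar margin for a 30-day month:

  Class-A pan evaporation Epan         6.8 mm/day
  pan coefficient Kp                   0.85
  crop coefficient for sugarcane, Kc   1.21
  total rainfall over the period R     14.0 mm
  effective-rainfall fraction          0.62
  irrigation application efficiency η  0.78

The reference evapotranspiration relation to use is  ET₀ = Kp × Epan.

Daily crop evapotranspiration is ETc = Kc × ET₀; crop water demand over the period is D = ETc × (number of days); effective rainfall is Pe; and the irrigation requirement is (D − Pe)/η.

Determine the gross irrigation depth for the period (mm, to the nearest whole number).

258 mm

ET₀ = 0.85 × 6.8 = 5.7800 mm/d
ETc = Kc × ET₀ = 1.21 × 5.7800 = 6.9938 mm/d
Crop demand D = ETc × 30 d = 6.9938 × 30 = 209.814 mm
Pe = 0.62 × 14.0 = 8.680 mm
D − Pe = 209.814 − 8.680 = 201.134 mm
Gross irrigation = 201.134 / 0.78 = 257.864 mm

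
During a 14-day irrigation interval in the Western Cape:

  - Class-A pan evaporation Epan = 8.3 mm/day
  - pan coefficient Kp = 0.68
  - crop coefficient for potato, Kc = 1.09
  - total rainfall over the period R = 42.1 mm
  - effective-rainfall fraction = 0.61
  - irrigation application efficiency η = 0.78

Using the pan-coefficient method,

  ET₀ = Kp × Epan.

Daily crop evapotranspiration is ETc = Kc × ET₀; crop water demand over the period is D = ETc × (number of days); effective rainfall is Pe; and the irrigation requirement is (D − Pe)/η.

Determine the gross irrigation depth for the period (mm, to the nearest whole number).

77 mm

ET₀ = 0.68 × 8.3 = 5.6440 mm/d
ETc = Kc × ET₀ = 1.09 × 5.6440 = 6.1520 mm/d
Crop demand D = ETc × 14 d = 6.1520 × 14 = 86.128 mm
Pe = 0.61 × 42.1 = 25.681 mm
D − Pe = 86.128 − 25.681 = 60.447 mm
Gross irrigation = 60.447 / 0.78 = 77.496 mm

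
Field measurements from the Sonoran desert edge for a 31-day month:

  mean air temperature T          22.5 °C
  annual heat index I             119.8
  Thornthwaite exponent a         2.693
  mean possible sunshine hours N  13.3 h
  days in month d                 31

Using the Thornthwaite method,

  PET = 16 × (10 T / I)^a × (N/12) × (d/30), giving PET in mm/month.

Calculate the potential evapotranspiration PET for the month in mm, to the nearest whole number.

100 mm

10T/I = 10 × 22.5 / 119.8 = 1.8781
(10T/I)^a = 1.8781^2.693 = 5.4591
Uncorrected PET = 16 × 5.4591 = 87.346 mm
Correction = (N/12)(d/30) = (13.3/12)(31/30) = 1.1453
PET = 87.346 × 1.1453 = 100.037 mm/month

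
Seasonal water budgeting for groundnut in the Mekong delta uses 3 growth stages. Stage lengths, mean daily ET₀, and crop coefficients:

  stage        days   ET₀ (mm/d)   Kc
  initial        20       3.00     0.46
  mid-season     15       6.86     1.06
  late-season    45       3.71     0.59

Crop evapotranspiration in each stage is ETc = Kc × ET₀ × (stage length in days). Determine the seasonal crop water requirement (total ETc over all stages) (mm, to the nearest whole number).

initial: 0.46 × 3.00 × 20 = 27.60 mm
mid-season: 1.06 × 6.86 × 15 = 109.07 mm
late-season: 0.59 × 3.71 × 45 = 98.50 mm
Seasonal total = 235.17 mm

235 mm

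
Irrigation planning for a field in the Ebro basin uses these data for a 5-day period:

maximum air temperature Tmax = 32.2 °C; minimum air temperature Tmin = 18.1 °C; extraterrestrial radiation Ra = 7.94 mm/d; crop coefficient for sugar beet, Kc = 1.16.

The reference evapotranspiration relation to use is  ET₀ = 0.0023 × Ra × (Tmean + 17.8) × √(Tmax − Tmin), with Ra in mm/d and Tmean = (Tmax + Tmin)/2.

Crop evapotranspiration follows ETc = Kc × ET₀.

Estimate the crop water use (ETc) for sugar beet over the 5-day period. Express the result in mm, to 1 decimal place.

Tmean = (32.2 + 18.1)/2 = 25.15 °C
ET₀ = 0.0023 × 7.94 × (25.15 + 17.8) × √14.1 = 0.0023 × 7.94 × 42.95 × 3.7550 = 2.9452 mm/d
ETc = Kc × ET₀ = 1.16 × 2.9452 = 3.4164 mm/d
Over 5 days: 3.4164 × 5 = 17.082 mm

17.1 mm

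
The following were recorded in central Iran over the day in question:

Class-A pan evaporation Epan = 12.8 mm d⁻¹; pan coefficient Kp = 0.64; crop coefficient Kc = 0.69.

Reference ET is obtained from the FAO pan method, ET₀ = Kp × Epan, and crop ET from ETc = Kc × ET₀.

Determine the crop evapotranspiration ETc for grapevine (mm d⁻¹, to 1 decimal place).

ET₀ = 0.64 × 12.8 = 8.1920 mm/d
ETc = Kc × ET₀ = 0.69 × 8.1920 = 5.6525 mm/d

5.7 mm d⁻¹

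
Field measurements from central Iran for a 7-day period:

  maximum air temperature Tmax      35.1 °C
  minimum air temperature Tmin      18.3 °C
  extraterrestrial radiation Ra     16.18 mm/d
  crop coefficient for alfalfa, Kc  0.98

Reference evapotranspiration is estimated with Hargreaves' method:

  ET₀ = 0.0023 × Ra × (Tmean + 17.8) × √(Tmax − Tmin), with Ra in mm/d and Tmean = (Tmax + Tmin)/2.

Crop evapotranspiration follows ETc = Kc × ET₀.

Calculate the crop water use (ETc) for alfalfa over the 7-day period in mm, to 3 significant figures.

Tmean = (35.1 + 18.3)/2 = 26.70 °C
ET₀ = 0.0023 × 16.18 × (26.70 + 17.8) × √16.8 = 0.0023 × 16.18 × 44.50 × 4.0988 = 6.7877 mm/d
ETc = Kc × ET₀ = 0.98 × 6.7877 = 6.6519 mm/d
Over 7 days: 6.6519 × 7 = 46.563 mm

46.6 mm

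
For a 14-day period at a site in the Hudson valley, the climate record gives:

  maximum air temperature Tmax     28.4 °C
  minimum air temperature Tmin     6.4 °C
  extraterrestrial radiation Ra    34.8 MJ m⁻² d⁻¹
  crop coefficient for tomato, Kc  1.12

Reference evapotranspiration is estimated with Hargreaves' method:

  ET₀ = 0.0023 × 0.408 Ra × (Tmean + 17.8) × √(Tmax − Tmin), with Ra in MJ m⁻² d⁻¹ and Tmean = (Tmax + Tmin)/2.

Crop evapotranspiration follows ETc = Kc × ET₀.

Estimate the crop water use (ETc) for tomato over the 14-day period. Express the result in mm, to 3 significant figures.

84.5 mm

Tmean = (28.4 + 6.4)/2 = 17.40 °C
0.408 Ra = 0.408 × 34.8 = 14.1984 mm/d equivalent
ET₀ = 0.0023 × 14.1984 × (17.40 + 17.8) × √22.0 = 0.0023 × 14.1984 × 35.20 × 4.6904 = 5.3916 mm/d
ETc = Kc × ET₀ = 1.12 × 5.3916 = 6.0386 mm/d
Over 14 days: 6.0386 × 14 = 84.540 mm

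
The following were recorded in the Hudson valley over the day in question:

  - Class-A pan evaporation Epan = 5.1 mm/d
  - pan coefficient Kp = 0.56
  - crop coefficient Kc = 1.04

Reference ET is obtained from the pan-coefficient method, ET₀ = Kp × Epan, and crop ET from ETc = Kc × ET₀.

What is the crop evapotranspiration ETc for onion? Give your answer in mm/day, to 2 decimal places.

2.97 mm/day

ET₀ = 0.56 × 5.1 = 2.8560 mm/d
ETc = Kc × ET₀ = 1.04 × 2.8560 = 2.9702 mm/d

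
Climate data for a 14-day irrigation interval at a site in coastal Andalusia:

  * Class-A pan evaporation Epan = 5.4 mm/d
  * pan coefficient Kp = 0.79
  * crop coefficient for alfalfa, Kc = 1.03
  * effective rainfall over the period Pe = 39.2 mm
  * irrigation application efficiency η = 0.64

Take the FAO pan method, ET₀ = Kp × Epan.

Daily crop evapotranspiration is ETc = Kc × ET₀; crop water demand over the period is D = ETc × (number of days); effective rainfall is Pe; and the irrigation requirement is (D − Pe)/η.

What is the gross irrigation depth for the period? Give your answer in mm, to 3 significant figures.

ET₀ = 0.79 × 5.4 = 4.2660 mm/d
ETc = Kc × ET₀ = 1.03 × 4.2660 = 4.3940 mm/d
Crop demand D = ETc × 14 d = 4.3940 × 14 = 61.516 mm
D − Pe = 61.516 − 39.2 = 22.316 mm
Gross irrigation = 22.316 / 0.64 = 34.869 mm

34.9 mm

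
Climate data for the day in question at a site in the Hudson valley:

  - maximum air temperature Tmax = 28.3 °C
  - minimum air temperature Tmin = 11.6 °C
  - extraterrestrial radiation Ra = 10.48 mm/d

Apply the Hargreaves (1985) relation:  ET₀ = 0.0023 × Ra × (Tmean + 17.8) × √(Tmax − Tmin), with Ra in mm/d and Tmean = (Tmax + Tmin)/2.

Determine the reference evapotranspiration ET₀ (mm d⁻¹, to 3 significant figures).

Tmean = (28.3 + 11.6)/2 = 19.95 °C
ET₀ = 0.0023 × 10.48 × (19.95 + 17.8) × √16.7 = 0.0023 × 10.48 × 37.75 × 4.0866 = 3.7185 mm/d

3.72 mm d⁻¹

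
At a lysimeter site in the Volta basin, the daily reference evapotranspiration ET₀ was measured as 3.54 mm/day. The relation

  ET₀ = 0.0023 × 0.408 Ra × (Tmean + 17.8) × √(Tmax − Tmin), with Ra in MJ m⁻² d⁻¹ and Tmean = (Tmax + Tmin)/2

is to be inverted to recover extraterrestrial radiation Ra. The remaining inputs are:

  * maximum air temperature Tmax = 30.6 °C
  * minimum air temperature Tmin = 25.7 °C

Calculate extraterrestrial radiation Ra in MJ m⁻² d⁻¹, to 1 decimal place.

37.1 MJ m⁻² d⁻¹

Tmean = (30.6+25.7)/2 = 28.15 °C; ΔT = 4.9
Ra = ET₀ / [0.0023 × 0.408 × (Tmean+17.8) × √ΔT]
   = 3.54 / (0.0023 × 0.408 × 45.95 × 2.2136) = 37.088 MJ m⁻² d⁻¹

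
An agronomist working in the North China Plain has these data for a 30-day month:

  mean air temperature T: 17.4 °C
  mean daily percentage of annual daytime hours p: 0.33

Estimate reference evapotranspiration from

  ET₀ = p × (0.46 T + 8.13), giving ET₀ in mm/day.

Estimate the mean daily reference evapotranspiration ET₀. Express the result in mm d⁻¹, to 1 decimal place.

ET₀ = 0.33 × (0.46 × 17.4 + 8.13) = 0.33 × 16.134 = 5.3242 mm/d

5.3 mm d⁻¹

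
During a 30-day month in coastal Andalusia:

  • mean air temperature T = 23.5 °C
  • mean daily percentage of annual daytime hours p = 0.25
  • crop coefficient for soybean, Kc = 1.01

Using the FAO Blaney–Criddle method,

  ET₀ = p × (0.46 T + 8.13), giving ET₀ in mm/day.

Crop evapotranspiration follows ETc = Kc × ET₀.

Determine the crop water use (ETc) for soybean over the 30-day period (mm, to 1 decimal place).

143.5 mm

ET₀ = 0.25 × (0.46 × 23.5 + 8.13) = 0.25 × 18.940 = 4.7350 mm/d
ETc = Kc × ET₀ = 1.01 × 4.7350 = 4.7824 mm/d
Over 30 days: 4.7824 × 30 = 143.472 mm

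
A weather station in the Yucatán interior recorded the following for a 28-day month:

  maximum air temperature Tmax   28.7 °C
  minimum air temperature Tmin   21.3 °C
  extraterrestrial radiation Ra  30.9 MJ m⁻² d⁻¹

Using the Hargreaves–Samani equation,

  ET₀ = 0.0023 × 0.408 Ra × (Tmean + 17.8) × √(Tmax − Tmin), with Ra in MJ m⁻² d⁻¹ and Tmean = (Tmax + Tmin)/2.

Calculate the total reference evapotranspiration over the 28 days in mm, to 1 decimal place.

94.5 mm

Tmean = (28.7 + 21.3)/2 = 25.00 °C
0.408 Ra = 0.408 × 30.9 = 12.6072 mm/d equivalent
ET₀ = 0.0023 × 12.6072 × (25.00 + 17.8) × √7.4 = 0.0023 × 12.6072 × 42.80 × 2.7203 = 3.3760 mm/d
Over 28 days: 3.3760 × 28 = 94.528 mm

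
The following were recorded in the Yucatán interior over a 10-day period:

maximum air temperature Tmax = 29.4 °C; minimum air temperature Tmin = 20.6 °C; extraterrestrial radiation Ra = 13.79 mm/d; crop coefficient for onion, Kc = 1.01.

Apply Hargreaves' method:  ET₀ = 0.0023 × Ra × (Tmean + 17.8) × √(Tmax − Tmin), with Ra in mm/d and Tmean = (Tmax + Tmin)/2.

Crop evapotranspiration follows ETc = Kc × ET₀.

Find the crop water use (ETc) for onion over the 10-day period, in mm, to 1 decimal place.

40.7 mm

Tmean = (29.4 + 20.6)/2 = 25.00 °C
ET₀ = 0.0023 × 13.79 × (25.00 + 17.8) × √8.8 = 0.0023 × 13.79 × 42.80 × 2.9665 = 4.0270 mm/d
ETc = Kc × ET₀ = 1.01 × 4.0270 = 4.0673 mm/d
Over 10 days: 4.0673 × 10 = 40.673 mm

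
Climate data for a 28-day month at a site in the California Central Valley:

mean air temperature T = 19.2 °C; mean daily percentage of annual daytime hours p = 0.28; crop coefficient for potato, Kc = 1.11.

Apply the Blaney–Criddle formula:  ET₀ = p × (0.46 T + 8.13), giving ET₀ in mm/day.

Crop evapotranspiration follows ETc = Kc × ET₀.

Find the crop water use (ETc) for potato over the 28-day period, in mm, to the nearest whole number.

148 mm

ET₀ = 0.28 × (0.46 × 19.2 + 8.13) = 0.28 × 16.962 = 4.7494 mm/d
ETc = Kc × ET₀ = 1.11 × 4.7494 = 5.2718 mm/d
Over 28 days: 5.2718 × 28 = 147.610 mm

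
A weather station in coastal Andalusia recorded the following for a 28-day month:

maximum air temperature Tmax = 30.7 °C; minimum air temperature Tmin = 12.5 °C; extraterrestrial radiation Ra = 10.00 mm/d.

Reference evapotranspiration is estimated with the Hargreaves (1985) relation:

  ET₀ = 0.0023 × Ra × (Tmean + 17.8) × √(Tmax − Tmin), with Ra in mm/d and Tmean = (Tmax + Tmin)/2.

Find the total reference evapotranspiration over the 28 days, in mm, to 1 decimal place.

Tmean = (30.7 + 12.5)/2 = 21.60 °C
ET₀ = 0.0023 × 10.00 × (21.60 + 17.8) × √18.2 = 0.0023 × 10.00 × 39.40 × 4.2661 = 3.8659 mm/d
Over 28 days: 3.8659 × 28 = 108.245 mm

108.2 mm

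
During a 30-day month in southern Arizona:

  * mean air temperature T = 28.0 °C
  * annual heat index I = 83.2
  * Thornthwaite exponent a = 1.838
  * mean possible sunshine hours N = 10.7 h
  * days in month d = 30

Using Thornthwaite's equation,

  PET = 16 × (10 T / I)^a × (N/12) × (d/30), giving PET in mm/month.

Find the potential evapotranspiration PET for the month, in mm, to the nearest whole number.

10T/I = 10 × 28.0 / 83.2 = 3.3654
(10T/I)^a = 3.3654^1.838 = 9.3045
Uncorrected PET = 16 × 9.3045 = 148.872 mm
Correction = (N/12)(d/30) = (10.7/12)(30/30) = 0.8917
PET = 148.872 × 0.8917 = 132.749 mm/month

133 mm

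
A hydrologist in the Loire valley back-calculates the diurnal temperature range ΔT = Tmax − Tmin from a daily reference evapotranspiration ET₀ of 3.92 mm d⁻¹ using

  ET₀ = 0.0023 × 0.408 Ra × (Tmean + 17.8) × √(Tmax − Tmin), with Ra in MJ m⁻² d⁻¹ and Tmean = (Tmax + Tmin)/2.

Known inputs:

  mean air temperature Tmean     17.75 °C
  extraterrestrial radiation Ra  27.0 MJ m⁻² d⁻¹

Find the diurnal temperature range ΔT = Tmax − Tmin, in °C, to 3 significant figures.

18.9 °C

√ΔT = ET₀ / [0.0023 × 0.408 × Ra × (Tmean+17.8)] = 3.92 / (0.0023 × 11.0160 × 35.55) = 4.3521
ΔT = 4.3521² = 18.941 °C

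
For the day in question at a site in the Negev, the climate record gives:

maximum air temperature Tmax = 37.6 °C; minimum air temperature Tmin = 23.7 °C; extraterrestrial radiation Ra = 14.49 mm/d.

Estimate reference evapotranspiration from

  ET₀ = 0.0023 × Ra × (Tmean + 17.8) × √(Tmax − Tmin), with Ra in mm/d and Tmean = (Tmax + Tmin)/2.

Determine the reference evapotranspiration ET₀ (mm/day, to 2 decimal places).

Tmean = (37.6 + 23.7)/2 = 30.65 °C
ET₀ = 0.0023 × 14.49 × (30.65 + 17.8) × √13.9 = 0.0023 × 14.49 × 48.45 × 3.7283 = 6.0201 mm/d

6.02 mm/day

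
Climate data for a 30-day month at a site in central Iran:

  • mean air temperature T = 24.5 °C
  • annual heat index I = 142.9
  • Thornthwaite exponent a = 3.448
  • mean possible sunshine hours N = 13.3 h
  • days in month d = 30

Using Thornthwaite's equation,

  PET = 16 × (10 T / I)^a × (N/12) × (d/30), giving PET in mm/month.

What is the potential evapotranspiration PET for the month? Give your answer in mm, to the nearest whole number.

10T/I = 10 × 24.5 / 142.9 = 1.7145
(10T/I)^a = 1.7145^3.448 = 6.4166
Uncorrected PET = 16 × 6.4166 = 102.666 mm
Correction = (N/12)(d/30) = (13.3/12)(30/30) = 1.1083
PET = 102.666 × 1.1083 = 113.785 mm/month

114 mm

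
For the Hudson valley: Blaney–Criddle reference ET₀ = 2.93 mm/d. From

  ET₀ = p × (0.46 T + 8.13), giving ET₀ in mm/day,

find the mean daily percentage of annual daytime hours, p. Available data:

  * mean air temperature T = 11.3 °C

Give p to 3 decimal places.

p = ET₀ / (0.46 T + 8.13) = 2.93 / (0.46 × 11.3 + 8.13) = 2.93 / 13.328 = 0.2198

0.220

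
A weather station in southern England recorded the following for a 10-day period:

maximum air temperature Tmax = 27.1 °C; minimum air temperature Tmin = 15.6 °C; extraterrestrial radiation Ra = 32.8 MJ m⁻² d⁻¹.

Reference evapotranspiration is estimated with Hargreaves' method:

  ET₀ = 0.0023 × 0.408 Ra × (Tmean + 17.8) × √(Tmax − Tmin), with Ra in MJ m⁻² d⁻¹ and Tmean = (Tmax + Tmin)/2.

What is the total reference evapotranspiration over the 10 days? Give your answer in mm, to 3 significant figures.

Tmean = (27.1 + 15.6)/2 = 21.35 °C
0.408 Ra = 0.408 × 32.8 = 13.3824 mm/d equivalent
ET₀ = 0.0023 × 13.3824 × (21.35 + 17.8) × √11.5 = 0.0023 × 13.3824 × 39.15 × 3.3912 = 4.0865 mm/d
Over 10 days: 4.0865 × 10 = 40.865 mm

40.9 mm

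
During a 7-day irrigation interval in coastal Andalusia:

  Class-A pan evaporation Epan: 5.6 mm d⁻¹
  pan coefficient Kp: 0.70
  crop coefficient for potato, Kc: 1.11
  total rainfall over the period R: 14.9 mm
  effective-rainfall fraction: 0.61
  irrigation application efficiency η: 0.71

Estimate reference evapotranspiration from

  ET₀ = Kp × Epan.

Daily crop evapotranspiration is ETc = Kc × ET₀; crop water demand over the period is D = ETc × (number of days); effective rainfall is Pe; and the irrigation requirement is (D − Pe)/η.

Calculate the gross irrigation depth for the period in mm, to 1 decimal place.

30.1 mm

ET₀ = 0.70 × 5.6 = 3.9200 mm/d
ETc = Kc × ET₀ = 1.11 × 3.9200 = 4.3512 mm/d
Crop demand D = ETc × 7 d = 4.3512 × 7 = 30.458 mm
Pe = 0.61 × 14.9 = 9.089 mm
D − Pe = 30.458 − 9.089 = 21.369 mm
Gross irrigation = 21.369 / 0.71 = 30.097 mm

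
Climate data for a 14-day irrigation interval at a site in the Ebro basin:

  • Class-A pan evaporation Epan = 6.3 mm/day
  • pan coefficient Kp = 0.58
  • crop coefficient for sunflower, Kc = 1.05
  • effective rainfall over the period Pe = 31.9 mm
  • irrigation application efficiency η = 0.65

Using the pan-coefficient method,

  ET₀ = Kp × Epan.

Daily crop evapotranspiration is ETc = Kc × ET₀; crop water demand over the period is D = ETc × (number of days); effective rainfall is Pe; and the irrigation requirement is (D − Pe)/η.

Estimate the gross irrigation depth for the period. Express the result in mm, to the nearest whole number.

34 mm

ET₀ = 0.58 × 6.3 = 3.6540 mm/d
ETc = Kc × ET₀ = 1.05 × 3.6540 = 3.8367 mm/d
Crop demand D = ETc × 14 d = 3.8367 × 14 = 53.714 mm
D − Pe = 53.714 − 31.9 = 21.814 mm
Gross irrigation = 21.814 / 0.65 = 33.560 mm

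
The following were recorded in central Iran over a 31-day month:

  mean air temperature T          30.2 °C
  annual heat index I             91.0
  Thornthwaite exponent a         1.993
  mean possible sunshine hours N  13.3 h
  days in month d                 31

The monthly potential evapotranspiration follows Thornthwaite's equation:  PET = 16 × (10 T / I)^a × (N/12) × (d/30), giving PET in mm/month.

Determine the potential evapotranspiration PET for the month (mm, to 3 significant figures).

200 mm

10T/I = 10 × 30.2 / 91.0 = 3.3187
(10T/I)^a = 3.3187^1.993 = 10.9217
Uncorrected PET = 16 × 10.9217 = 174.747 mm
Correction = (N/12)(d/30) = (13.3/12)(31/30) = 1.1453
PET = 174.747 × 1.1453 = 200.138 mm/month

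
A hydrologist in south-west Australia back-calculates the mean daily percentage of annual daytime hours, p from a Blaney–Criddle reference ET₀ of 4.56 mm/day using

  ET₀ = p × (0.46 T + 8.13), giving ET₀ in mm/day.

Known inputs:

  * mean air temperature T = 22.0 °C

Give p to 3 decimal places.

0.250

p = ET₀ / (0.46 T + 8.13) = 4.56 / (0.46 × 22.0 + 8.13) = 4.56 / 18.250 = 0.2499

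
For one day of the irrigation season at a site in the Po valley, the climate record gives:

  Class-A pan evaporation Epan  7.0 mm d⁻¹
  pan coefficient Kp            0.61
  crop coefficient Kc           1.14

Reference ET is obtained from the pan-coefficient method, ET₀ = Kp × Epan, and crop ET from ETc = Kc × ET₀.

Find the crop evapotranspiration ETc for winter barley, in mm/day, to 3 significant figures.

4.87 mm/day

ET₀ = 0.61 × 7.0 = 4.2700 mm/d
ETc = Kc × ET₀ = 1.14 × 4.2700 = 4.8678 mm/d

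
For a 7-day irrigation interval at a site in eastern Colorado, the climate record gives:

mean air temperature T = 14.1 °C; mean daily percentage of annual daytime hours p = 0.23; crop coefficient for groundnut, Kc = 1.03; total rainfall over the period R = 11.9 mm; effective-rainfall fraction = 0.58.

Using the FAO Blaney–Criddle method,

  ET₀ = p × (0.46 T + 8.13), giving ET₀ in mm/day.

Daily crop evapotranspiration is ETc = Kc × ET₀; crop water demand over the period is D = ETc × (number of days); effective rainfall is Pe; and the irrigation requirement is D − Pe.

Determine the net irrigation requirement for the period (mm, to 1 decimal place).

17.3 mm

ET₀ = 0.23 × (0.46 × 14.1 + 8.13) = 0.23 × 14.616 = 3.3617 mm/d
ETc = Kc × ET₀ = 1.03 × 3.3617 = 3.4626 mm/d
Crop demand D = ETc × 7 d = 3.4626 × 7 = 24.238 mm
Pe = 0.58 × 11.9 = 6.902 mm
D − Pe = 24.238 − 6.902 = 17.336 mm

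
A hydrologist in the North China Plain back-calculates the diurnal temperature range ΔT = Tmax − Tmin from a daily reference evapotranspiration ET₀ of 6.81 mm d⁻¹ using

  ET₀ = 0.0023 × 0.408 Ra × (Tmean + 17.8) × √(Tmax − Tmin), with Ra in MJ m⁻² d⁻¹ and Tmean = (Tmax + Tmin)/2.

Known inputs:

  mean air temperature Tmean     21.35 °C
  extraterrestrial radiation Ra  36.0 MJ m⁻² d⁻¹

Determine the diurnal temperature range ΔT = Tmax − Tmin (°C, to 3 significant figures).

26.5 °C

√ΔT = ET₀ / [0.0023 × 0.408 × Ra × (Tmean+17.8)] = 6.81 / (0.0023 × 14.6880 × 39.15) = 5.1490
ΔT = 5.1490² = 26.512 °C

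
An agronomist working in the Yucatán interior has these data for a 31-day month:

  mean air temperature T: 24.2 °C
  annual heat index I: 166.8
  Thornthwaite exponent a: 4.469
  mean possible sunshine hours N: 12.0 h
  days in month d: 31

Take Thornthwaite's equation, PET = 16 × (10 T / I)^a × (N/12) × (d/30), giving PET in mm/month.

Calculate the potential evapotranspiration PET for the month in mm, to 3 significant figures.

87.2 mm

10T/I = 10 × 24.2 / 166.8 = 1.4508
(10T/I)^a = 1.4508^4.469 = 5.2750
Uncorrected PET = 16 × 5.2750 = 84.400 mm
Correction = (N/12)(d/30) = (12.0/12)(31/30) = 1.0333
PET = 84.400 × 1.0333 = 87.211 mm/month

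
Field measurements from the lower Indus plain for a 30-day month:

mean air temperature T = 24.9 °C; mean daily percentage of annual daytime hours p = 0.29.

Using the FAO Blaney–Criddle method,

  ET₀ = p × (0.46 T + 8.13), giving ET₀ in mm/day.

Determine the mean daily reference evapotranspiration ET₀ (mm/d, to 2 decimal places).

ET₀ = 0.29 × (0.46 × 24.9 + 8.13) = 0.29 × 19.584 = 5.6794 mm/d

5.68 mm/d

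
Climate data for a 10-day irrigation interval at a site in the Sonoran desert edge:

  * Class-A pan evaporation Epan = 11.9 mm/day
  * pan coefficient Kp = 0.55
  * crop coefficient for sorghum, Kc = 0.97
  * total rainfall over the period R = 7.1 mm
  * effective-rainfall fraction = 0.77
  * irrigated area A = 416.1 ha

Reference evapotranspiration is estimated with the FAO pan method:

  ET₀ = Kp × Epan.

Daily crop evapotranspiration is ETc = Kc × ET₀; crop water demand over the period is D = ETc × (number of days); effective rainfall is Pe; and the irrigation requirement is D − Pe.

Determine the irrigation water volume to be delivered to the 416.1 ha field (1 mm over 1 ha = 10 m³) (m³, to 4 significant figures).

241400 m³

ET₀ = 0.55 × 11.9 = 6.5450 mm/d
ETc = Kc × ET₀ = 0.97 × 6.5450 = 6.3487 mm/d
Crop demand D = ETc × 10 d = 6.3487 × 10 = 63.487 mm
Pe = 0.77 × 7.1 = 5.467 mm
D − Pe = 63.487 − 5.467 = 58.020 mm
Volume = 58.020 mm × 416.1 ha × 10 = 241421.2 m³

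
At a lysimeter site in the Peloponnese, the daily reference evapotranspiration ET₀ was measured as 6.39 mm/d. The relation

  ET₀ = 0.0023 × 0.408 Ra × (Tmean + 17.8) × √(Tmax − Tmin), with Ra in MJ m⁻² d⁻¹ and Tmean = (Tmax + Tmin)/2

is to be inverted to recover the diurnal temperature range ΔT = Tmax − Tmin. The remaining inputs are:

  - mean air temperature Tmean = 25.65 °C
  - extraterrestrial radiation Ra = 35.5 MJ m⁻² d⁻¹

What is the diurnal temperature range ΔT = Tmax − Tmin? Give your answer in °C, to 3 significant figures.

√ΔT = ET₀ / [0.0023 × 0.408 × Ra × (Tmean+17.8)] = 6.39 / (0.0023 × 14.4840 × 43.45) = 4.4146
ΔT = 4.4146² = 19.489 °C

19.5 °C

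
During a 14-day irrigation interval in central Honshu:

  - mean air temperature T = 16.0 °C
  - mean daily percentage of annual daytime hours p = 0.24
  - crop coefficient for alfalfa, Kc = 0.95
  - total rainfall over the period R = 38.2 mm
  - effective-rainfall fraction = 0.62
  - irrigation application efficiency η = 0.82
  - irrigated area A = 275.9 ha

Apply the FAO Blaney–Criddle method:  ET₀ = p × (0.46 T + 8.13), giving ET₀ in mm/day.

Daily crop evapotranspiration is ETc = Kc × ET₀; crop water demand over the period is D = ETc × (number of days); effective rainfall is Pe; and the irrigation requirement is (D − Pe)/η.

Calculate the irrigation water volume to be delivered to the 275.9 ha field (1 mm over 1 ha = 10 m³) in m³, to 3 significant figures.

86700 m³

ET₀ = 0.24 × (0.46 × 16.0 + 8.13) = 0.24 × 15.490 = 3.7176 mm/d
ETc = Kc × ET₀ = 0.95 × 3.7176 = 3.5317 mm/d
Crop demand D = ETc × 14 d = 3.5317 × 14 = 49.444 mm
Pe = 0.62 × 38.2 = 23.684 mm
D − Pe = 49.444 − 23.684 = 25.760 mm
Gross irrigation = 25.760 / 0.82 = 31.415 mm
Volume = 31.415 mm × 275.9 ha × 10 = 86674.0 m³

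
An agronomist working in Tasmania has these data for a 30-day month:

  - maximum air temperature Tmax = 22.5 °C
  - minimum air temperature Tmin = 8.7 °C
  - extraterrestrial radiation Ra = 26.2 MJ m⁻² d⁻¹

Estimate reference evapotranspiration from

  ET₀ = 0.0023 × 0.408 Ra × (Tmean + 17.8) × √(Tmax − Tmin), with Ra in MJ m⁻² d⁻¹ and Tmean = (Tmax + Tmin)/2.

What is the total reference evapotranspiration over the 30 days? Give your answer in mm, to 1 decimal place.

Tmean = (22.5 + 8.7)/2 = 15.60 °C
0.408 Ra = 0.408 × 26.2 = 10.6896 mm/d equivalent
ET₀ = 0.0023 × 10.6896 × (15.60 + 17.8) × √13.8 = 0.0023 × 10.6896 × 33.40 × 3.7148 = 3.0505 mm/d
Over 30 days: 3.0505 × 30 = 91.515 mm

91.5 mm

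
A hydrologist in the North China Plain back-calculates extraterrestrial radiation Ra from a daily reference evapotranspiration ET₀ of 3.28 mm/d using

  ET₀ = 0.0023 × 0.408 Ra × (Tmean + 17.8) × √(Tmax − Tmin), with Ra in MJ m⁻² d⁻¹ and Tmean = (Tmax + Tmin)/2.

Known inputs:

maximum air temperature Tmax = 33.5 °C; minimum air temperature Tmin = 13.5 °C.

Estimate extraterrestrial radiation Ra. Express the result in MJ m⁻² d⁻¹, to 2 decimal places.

Tmean = (33.5+13.5)/2 = 23.50 °C; ΔT = 20.0
Ra = ET₀ / [0.0023 × 0.408 × (Tmean+17.8) × √ΔT]
   = 3.28 / (0.0023 × 0.408 × 41.30 × 4.4721) = 18.924 MJ m⁻² d⁻¹

18.92 MJ m⁻² d⁻¹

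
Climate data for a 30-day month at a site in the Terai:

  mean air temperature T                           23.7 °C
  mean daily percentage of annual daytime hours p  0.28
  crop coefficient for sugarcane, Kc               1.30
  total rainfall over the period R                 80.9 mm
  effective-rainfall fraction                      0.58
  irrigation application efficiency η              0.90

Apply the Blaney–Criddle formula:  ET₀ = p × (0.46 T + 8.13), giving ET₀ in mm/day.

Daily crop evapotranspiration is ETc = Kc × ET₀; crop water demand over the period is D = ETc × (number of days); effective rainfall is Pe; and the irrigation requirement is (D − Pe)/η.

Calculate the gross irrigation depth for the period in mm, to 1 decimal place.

ET₀ = 0.28 × (0.46 × 23.7 + 8.13) = 0.28 × 19.032 = 5.3290 mm/d
ETc = Kc × ET₀ = 1.30 × 5.3290 = 6.9277 mm/d
Crop demand D = ETc × 30 d = 6.9277 × 30 = 207.831 mm
Pe = 0.58 × 80.9 = 46.922 mm
D − Pe = 207.831 − 46.922 = 160.909 mm
Gross irrigation = 160.909 / 0.90 = 178.788 mm

178.8 mm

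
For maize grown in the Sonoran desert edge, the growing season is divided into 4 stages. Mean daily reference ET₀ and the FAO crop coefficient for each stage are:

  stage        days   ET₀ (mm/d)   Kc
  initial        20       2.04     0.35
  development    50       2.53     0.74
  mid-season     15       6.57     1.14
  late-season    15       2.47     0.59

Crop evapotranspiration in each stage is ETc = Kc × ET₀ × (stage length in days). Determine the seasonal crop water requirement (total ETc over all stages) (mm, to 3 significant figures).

242 mm

initial: 0.35 × 2.04 × 20 = 14.28 mm
development: 0.74 × 2.53 × 50 = 93.61 mm
mid-season: 1.14 × 6.57 × 15 = 112.35 mm
late-season: 0.59 × 2.47 × 15 = 21.86 mm
Seasonal total = 242.10 mm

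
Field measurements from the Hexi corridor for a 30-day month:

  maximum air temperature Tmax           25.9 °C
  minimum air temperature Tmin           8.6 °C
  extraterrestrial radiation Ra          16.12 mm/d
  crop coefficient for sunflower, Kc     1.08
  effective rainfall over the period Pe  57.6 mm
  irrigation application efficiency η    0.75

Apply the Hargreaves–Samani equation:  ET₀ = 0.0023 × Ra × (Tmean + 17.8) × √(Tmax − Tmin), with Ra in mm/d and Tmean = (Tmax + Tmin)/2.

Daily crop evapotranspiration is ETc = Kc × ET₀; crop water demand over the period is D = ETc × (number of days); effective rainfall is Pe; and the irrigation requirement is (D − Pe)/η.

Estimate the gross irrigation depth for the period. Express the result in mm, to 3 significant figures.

Tmean = (25.9 + 8.6)/2 = 17.25 °C
ET₀ = 0.0023 × 16.12 × (17.25 + 17.8) × √17.3 = 0.0023 × 16.12 × 35.05 × 4.1593 = 5.4051 mm/d
ETc = Kc × ET₀ = 1.08 × 5.4051 = 5.8375 mm/d
Crop demand D = ETc × 30 d = 5.8375 × 30 = 175.125 mm
D − Pe = 175.125 − 57.6 = 117.525 mm
Gross irrigation = 117.525 / 0.75 = 156.700 mm

157 mm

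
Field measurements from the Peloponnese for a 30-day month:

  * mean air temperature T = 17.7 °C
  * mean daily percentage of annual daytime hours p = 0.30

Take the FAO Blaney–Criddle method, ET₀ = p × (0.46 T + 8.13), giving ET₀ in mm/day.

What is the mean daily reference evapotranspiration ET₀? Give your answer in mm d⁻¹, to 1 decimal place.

ET₀ = 0.30 × (0.46 × 17.7 + 8.13) = 0.30 × 16.272 = 4.8816 mm/d

4.9 mm d⁻¹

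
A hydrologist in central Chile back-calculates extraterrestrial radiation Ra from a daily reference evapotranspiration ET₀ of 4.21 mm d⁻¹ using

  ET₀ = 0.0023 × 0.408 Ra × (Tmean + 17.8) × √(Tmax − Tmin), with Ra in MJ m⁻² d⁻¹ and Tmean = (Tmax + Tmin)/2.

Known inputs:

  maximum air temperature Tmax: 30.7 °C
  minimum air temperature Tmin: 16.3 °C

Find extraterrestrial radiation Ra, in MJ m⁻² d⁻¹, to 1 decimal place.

28.6 MJ m⁻² d⁻¹

Tmean = (30.7+16.3)/2 = 23.50 °C; ΔT = 14.4
Ra = ET₀ / [0.0023 × 0.408 × (Tmean+17.8) × √ΔT]
   = 4.21 / (0.0023 × 0.408 × 41.30 × 3.7947) = 28.626 MJ m⁻² d⁻¹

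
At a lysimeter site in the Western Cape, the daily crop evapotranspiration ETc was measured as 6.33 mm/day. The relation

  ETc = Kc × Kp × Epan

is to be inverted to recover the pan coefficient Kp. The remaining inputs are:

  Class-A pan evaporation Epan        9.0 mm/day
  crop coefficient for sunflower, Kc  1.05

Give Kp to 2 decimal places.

0.67

ETc = Kc × Kp × Epan  ⇒  Kp = ETc / (Kc × Epan)
Kp = 6.33 / (1.05 × 9.0) = 6.33 / 9.450 = 0.6698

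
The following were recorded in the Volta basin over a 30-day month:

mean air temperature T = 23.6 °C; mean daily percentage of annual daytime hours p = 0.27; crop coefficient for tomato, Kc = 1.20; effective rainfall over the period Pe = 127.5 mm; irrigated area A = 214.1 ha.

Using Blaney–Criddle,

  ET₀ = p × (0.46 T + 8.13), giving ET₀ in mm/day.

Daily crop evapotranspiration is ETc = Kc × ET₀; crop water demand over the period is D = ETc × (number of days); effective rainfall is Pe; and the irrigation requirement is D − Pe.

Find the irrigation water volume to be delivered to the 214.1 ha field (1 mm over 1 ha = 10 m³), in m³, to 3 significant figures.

122000 m³

ET₀ = 0.27 × (0.46 × 23.6 + 8.13) = 0.27 × 18.986 = 5.1262 mm/d
ETc = Kc × ET₀ = 1.20 × 5.1262 = 6.1514 mm/d
Crop demand D = ETc × 30 d = 6.1514 × 30 = 184.542 mm
D − Pe = 184.542 − 127.5 = 57.042 mm
Volume = 57.042 mm × 214.1 ha × 10 = 122126.9 m³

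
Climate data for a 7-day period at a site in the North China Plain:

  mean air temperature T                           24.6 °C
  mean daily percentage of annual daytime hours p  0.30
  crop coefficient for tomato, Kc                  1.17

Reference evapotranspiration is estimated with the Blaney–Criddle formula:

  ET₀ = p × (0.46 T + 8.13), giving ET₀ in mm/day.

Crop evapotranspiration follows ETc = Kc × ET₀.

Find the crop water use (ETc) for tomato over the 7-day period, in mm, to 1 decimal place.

47.8 mm

ET₀ = 0.30 × (0.46 × 24.6 + 8.13) = 0.30 × 19.446 = 5.8338 mm/d
ETc = Kc × ET₀ = 1.17 × 5.8338 = 6.8255 mm/d
Over 7 days: 6.8255 × 7 = 47.779 mm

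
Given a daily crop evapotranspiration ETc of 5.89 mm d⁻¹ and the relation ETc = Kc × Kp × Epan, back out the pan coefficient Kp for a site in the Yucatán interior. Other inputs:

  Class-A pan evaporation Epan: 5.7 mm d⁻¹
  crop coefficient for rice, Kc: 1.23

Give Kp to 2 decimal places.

0.84

ETc = Kc × Kp × Epan  ⇒  Kp = ETc / (Kc × Epan)
Kp = 5.89 / (1.23 × 5.7) = 5.89 / 7.011 = 0.8401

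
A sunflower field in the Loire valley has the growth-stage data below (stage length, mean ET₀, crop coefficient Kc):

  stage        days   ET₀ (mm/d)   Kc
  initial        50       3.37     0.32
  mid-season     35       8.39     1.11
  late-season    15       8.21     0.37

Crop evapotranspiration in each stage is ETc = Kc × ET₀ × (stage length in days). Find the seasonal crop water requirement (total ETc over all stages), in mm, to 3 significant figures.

425 mm

initial: 0.32 × 3.37 × 50 = 53.92 mm
mid-season: 1.11 × 8.39 × 35 = 325.95 mm
late-season: 0.37 × 8.21 × 15 = 45.57 mm
Seasonal total = 425.44 mm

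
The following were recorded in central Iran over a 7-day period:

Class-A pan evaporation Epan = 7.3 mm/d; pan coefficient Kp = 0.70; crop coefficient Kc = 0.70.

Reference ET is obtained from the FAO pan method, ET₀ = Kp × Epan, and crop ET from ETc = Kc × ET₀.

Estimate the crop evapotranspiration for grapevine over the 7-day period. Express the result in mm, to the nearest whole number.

ET₀ = 0.70 × 7.3 = 5.1100 mm/d
ETc = Kc × ET₀ = 0.70 × 5.1100 = 3.5770 mm/d
Over 7 days: 3.5770 × 7 = 25.039 mm

25 mm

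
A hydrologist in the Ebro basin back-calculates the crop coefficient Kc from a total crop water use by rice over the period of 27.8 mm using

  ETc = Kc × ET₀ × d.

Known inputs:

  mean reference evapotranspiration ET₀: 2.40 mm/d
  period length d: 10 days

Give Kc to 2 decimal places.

1.16

ETc = Kc × ET₀ × d  ⇒  Kc = ETc / (ET₀ × d)
Kc = 27.8 / (2.40 × 10) = 27.8 / 24.00 = 1.1583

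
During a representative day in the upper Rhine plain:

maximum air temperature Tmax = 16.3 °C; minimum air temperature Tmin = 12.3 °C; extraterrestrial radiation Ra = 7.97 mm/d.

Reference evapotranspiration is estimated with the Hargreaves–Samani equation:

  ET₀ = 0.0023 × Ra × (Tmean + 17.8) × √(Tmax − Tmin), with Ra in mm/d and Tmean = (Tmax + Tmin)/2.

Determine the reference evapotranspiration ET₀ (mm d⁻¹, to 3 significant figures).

1.18 mm d⁻¹

Tmean = (16.3 + 12.3)/2 = 14.30 °C
ET₀ = 0.0023 × 7.97 × (14.30 + 17.8) × √4.0 = 0.0023 × 7.97 × 32.10 × 2.0000 = 1.1769 mm/d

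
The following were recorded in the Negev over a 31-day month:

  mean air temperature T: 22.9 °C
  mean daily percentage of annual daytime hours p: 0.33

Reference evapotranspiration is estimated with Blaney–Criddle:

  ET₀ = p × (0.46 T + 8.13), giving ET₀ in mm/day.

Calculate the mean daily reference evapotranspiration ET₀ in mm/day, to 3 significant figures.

ET₀ = 0.33 × (0.46 × 22.9 + 8.13) = 0.33 × 18.664 = 6.1591 mm/d

6.16 mm/day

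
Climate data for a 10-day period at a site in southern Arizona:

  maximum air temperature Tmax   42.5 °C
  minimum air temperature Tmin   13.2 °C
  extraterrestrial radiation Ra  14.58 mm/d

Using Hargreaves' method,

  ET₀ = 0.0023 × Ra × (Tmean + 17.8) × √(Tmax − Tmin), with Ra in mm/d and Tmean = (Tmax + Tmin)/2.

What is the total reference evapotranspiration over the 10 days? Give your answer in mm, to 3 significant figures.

Tmean = (42.5 + 13.2)/2 = 27.85 °C
ET₀ = 0.0023 × 14.58 × (27.85 + 17.8) × √29.3 = 0.0023 × 14.58 × 45.65 × 5.4129 = 8.2862 mm/d
Over 10 days: 8.2862 × 10 = 82.862 mm

82.9 mm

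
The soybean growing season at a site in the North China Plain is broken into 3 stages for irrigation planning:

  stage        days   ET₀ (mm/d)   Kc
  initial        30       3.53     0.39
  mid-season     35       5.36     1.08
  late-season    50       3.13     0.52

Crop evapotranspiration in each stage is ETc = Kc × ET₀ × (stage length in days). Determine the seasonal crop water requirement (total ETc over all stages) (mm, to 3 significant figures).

initial: 0.39 × 3.53 × 30 = 41.30 mm
mid-season: 1.08 × 5.36 × 35 = 202.61 mm
late-season: 0.52 × 3.13 × 50 = 81.38 mm
Seasonal total = 325.29 mm

325 mm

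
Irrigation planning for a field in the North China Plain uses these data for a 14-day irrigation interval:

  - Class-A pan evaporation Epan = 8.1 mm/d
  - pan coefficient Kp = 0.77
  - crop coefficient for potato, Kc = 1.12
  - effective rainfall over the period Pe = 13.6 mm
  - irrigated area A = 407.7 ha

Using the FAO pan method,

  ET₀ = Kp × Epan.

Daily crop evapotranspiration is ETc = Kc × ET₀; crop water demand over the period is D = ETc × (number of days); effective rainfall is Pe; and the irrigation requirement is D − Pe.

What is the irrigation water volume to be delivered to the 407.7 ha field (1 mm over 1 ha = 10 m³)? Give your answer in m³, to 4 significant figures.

ET₀ = 0.77 × 8.1 = 6.2370 mm/d
ETc = Kc × ET₀ = 1.12 × 6.2370 = 6.9854 mm/d
Crop demand D = ETc × 14 d = 6.9854 × 14 = 97.796 mm
D − Pe = 97.796 − 13.6 = 84.196 mm
Volume = 84.196 mm × 407.7 ha × 10 = 343267.1 m³

343300 m³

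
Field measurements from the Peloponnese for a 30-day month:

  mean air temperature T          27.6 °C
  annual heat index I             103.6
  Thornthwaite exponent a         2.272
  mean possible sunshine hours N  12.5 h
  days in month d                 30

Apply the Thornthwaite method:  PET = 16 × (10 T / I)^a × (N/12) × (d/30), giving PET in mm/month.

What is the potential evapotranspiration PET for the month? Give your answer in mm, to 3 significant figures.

10T/I = 10 × 27.6 / 103.6 = 2.6641
(10T/I)^a = 2.6641^2.272 = 9.2651
Uncorrected PET = 16 × 9.2651 = 148.242 mm
Correction = (N/12)(d/30) = (12.5/12)(30/30) = 1.0417
PET = 148.242 × 1.0417 = 154.424 mm/month

154 mm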